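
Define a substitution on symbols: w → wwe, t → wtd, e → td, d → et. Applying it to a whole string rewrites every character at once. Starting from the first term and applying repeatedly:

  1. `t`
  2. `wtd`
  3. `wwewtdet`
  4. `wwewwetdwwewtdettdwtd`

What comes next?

Rewriting the 21 symbols of wwewwetdwwewtdettdwtd one by one yields wwe wwe td wwe wwe td wtd et wwe wwe td wwe wtd et td wtd wtd et wwe wtd et; concatenated:

wwewwetdwwewwetdwtdetwwewwetdwwewtdettdwtdwtdetwwewtdet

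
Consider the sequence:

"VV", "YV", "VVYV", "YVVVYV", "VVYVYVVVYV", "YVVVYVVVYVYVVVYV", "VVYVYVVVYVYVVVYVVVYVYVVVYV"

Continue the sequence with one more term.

Each term (from the third on) is the two preceding terms concatenated in order: term 3 = VV·YV = VVYV.
Continuing: YVVVYVVVYVYVVVYV · VVYVYVVVYVYVVVYVVVYVYVVVYV gives term 8.

YVVVYVVVYVYVVVYVVVYVYVVVYVYVVVYVVVYVYVVVYV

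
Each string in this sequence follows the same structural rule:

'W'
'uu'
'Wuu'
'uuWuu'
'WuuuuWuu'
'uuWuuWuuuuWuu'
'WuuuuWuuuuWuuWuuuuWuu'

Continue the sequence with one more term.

uuWuuWuuuuWuuWuuuuWuuuuWuuWuuuuWuu

Each term (from the third on) is the two preceding terms concatenated in order: term 3 = W·uu = Wuu.
The next term joins uuWuuWuuuuWuu and WuuuuWuuuuWuuWuuuuWuu.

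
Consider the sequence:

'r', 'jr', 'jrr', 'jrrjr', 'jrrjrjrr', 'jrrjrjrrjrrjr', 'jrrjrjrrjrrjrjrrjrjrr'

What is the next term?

jrrjrjrrjrrjrjrrjrjrrjrrjrjrrjrrjr

This is a Fibonacci-style word recurrence s(k) = s(k−1)·s(k−2): e.g. jr·r = jrr.
So term 8 is jrrjrjrrjrrjrjrrjrjrr·jrrjrjrrjrrjr.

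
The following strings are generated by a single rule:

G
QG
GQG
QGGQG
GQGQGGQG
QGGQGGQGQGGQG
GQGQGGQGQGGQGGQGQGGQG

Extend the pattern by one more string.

From term 3 onward, concatenate the second-to-last term with the last: G·QG = GQG, QG·GQG = QGGQG, …
Continuing: QGGQGGQGQGGQG · GQGQGGQGQGGQGGQGQGGQG gives term 8.

QGGQGGQGQGGQGGQGQGGQGQGGQGGQGQGGQG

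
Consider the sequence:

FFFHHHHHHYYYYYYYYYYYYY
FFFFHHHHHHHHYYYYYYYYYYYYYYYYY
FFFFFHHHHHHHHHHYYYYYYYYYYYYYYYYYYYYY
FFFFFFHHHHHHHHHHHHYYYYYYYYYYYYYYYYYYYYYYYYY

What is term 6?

Each string has the form F^{n} H^{2n} Y^{4n+1}, where the shown terms are n = 3, 4, 5, 6.
Setting n = 8 gives 8, 16, 33 characters in each block.

FFFFFFFFHHHHHHHHHHHHHHHHYYYYYYYYYYYYYYYYYYYYYYYYYYYYYYYYY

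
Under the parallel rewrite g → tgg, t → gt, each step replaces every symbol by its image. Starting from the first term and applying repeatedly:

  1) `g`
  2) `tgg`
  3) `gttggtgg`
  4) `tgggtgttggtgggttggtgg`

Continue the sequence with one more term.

Replace each of the 21 characters of tgggtgttggtgggttggtgg in place — gt tgg tgg tgg gt tgg gt gt tgg tgg gt tgg tgg tgg gt gt tgg tgg gt tgg tgg — and concatenate.

gttggtggtgggttgggtgttggtgggttggtggtgggtgttggtgggttggtgg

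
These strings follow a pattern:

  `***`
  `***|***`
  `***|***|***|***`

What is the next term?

***|***|***|***|***|***|***|***

Each string is two copies of the previous one joined by '|'.
One more doubling of ***|***|***|*** gives the answer.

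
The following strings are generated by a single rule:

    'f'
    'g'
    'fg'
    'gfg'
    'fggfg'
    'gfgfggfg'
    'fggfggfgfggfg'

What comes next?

Each term (from the third on) is the two preceding terms concatenated in order: term 3 = f·g = fg.
The next term joins gfgfggfg and fggfggfgfggfg.

gfgfggfgfggfggfgfggfg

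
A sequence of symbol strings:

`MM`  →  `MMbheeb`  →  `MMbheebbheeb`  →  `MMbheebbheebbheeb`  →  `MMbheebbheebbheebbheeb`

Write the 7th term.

MMbheebbheebbheebbheebbheebbheeb

Each term is the previous one with bheeb appended.
From MMbheebbheebbheebbheeb, 2 further steps: MMbheebbheebbheebbheeb → MMbheebbheebbheebbheebbheeb → (answer).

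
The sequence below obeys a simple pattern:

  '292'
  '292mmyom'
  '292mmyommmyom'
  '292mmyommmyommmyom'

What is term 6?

292mmyommmyommmyommmyommmyom

Every step adds mmyom to the end: s(k+1) = s(k)·mmyom.
From 292mmyommmyommmyom, 2 further steps: 292mmyommmyommmyom → 292mmyommmyommmyommmyom → (answer).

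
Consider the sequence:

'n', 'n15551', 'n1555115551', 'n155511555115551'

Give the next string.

Each term is the previous one with 15551 appended.
One more step from n155511555115551 gives the answer.

n15551155511555115551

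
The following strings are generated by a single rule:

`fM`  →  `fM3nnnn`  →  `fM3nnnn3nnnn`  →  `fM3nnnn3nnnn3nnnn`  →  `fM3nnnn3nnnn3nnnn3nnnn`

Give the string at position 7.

The strings grow by a fixed suffix 3nnnn each time.
From fM3nnnn3nnnn3nnnn3nnnn, 2 further steps: fM3nnnn3nnnn3nnnn3nnnn → fM3nnnn3nnnn3nnnn3nnnn3nnnn → (answer).

fM3nnnn3nnnn3nnnn3nnnn3nnnn3nnnn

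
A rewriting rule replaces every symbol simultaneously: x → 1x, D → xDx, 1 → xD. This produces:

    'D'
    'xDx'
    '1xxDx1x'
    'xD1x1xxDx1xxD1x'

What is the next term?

1xxDxxD1xxD1x1xxDx1xxD1x1xxDxxD1x

Replace each of the 15 characters of xD1x1xxDx1xxD1x in place — 1x xDx xD 1x xD 1x 1x xDx 1x xD 1x 1x xDx xD 1x — and concatenate.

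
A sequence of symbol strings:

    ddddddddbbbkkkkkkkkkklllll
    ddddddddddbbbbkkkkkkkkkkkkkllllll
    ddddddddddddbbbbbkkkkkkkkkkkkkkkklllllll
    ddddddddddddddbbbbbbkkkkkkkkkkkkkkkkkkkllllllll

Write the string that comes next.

The n-th term is 2n+2 d's then n b's then 3n+1 k's then n+2 l's, where the shown terms are n = 3, 4, 5, 6.
For the next term, n = 7, so the run lengths are 16, 7, 22, 9.

ddddddddddddddddbbbbbbbkkkkkkkkkkkkkkkkkkkkkklllllllll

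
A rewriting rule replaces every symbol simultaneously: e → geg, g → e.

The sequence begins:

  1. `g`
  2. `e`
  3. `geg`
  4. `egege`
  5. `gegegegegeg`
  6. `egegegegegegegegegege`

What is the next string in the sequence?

gegegegegegegegegegegegegegegegegegegegegeg

Applying the rule to each of the 21 symbols of egegegegegegegegegege gives the pieces geg e geg e geg e geg e geg e geg e geg e geg e geg e geg e geg, which concatenate to the answer.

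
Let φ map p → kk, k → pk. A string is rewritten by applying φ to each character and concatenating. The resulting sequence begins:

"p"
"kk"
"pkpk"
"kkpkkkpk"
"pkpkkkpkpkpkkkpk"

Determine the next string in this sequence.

Rewriting the 16 symbols of pkpkkkpkpkpkkkpk one by one yields kk pk kk pk pk pk kk pk kk pk kk pk pk pk kk pk; concatenated:

kkpkkkpkpkpkkkpkkkpkkkpkpkpkkkpk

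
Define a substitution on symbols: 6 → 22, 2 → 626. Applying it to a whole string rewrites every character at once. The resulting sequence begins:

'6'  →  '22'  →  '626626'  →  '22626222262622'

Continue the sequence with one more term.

Rewriting the 14 symbols of 22626222262622 one by one yields 626 626 22 626 22 626 626 626 626 22 626 22 626 626; concatenated:

62662622626226266266266262262622626626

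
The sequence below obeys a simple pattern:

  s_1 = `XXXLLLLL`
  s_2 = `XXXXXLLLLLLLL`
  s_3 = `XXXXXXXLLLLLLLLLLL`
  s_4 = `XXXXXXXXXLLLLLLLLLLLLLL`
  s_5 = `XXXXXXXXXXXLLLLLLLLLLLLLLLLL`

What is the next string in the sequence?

Term n consists of 2n+1 X's, followed by 3n+2 L's (n = 1, 2, …).
At n = 6 the blocks have lengths 13, 20.

XXXXXXXXXXXXXLLLLLLLLLLLLLLLLLLLL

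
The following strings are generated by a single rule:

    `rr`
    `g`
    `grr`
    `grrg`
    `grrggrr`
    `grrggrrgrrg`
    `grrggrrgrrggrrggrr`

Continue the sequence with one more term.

This is a Fibonacci-style word recurrence s(k) = s(k−1)·s(k−2): e.g. g·rr = grr.
Continuing: grrggrrgrrggrrggrr · grrggrrgrrg gives term 8.

grrggrrgrrggrrggrrgrrggrrgrrg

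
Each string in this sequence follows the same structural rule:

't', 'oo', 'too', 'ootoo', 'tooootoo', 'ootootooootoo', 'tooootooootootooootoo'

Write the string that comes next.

From term 3 onward, concatenate the second-to-last term with the last: t·oo = too, oo·too = ootoo, …
Continuing: ootootooootoo · tooootooootootooootoo gives term 8.

ootootooootootooootooootootooootoo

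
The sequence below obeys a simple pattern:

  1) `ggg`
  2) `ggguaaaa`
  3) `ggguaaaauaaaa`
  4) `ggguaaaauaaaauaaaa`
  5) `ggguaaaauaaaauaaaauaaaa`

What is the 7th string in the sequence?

Each term is the previous one with uaaaa appended.
From ggguaaaauaaaauaaaauaaaa, 2 further steps: ggguaaaauaaaauaaaauaaaa → ggguaaaauaaaauaaaauaaaauaaaa → (answer).

ggguaaaauaaaauaaaauaaaauaaaauaaaa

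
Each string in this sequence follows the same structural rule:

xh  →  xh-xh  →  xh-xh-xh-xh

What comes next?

Each string is two copies of the previous one joined by '-'.
So the next term is two copies of xh-xh-xh-xh with '-' between the halves.

xh-xh-xh-xh-xh-xh-xh-xh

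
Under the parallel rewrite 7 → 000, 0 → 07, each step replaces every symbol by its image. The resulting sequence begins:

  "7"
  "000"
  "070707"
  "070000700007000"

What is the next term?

Rewriting the 15 symbols of 070000700007000 one by one yields 07 000 07 07 07 07 000 07 07 07 07 000 07 07 07; concatenated:

070000707070700007070707000070707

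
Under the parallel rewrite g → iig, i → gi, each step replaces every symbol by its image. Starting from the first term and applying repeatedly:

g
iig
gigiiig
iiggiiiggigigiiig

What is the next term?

gigiiigiiggigigiiigiiggiiiggiiiggigigiiig

Replace each of the 17 characters of iiggiiiggigigiiig in place — gi gi iig iig gi gi gi iig iig gi iig gi iig gi gi gi iig — and concatenate.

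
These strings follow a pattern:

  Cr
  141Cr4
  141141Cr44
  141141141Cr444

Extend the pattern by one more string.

Each term wraps the previous one in 141 on the left and 4 on the right.
Applying this once more to 141141141Cr444:

141141141141Cr4444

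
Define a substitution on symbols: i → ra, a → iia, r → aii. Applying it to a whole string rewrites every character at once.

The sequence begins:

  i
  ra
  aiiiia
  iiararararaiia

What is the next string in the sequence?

Replace each of the 14 characters of iiararararaiia in place — ra ra iia aii iia aii iia aii iia aii iia ra ra iia — and concatenate.

raraiiaaiiiiaaiiiiaaiiiiaaiiiiararaiia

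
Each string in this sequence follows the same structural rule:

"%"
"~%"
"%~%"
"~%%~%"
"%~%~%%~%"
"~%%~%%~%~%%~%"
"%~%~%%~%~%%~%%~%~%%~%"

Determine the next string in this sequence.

~%%~%%~%~%%~%%~%~%%~%~%%~%%~%~%%~%

Each term (from the third on) is the two preceding terms concatenated in order: term 3 = %·~% = %~%.
So term 8 is ~%%~%%~%~%%~%·%~%~%%~%~%%~%%~%~%%~%.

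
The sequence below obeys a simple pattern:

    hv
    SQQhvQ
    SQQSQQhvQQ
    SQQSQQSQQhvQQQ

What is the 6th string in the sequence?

Every step adds SQQ to the front and Q to the end of the previous string.
From SQQSQQSQQhvQQQ, 2 further steps: SQQSQQSQQhvQQQ → SQQSQQSQQSQQhvQQQQ → (answer).

SQQSQQSQQSQQSQQhvQQQQQ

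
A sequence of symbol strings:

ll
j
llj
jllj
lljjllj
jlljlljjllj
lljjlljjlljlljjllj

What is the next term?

jlljlljjlljlljjlljjlljlljjllj

From term 3 onward, concatenate the second-to-last term with the last: ll·j = llj, j·llj = jllj, …
The next term joins jlljlljjllj and lljjlljjlljlljjllj.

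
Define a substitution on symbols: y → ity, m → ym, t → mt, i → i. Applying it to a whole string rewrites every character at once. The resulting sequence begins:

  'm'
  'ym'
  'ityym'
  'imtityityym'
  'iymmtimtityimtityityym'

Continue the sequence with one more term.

φ(iymmtimtityimtityityym) expands symbol-by-symbol to i ity ym ym mt i ym mt i mt ity i ym mt i mt ity i mt ity ity ym; joining the 22 pieces gives the next term.

iityymymmtiymmtimtityiymmtimtityimtityityym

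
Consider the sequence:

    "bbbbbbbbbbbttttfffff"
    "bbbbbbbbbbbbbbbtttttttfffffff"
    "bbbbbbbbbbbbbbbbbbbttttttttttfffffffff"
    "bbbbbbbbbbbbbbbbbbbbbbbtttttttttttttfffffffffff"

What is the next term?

Reading off run lengths: b runs 11, 15, 19, 23; t runs 4, 7, 10, 13; f runs 5, 7, 9, 11 — each is linear in n, where the shown terms are n = 2, 3, 4, 5.
Setting n = 6 gives 27, 16, 13 characters in each block.

bbbbbbbbbbbbbbbbbbbbbbbbbbbttttttttttttttttfffffffffffff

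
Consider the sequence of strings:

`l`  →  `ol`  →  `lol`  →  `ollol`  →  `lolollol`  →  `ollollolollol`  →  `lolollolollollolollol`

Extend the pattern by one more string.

ollollolollollolollolollollolollol

From term 3 onward, concatenate the second-to-last term with the last: l·ol = lol, ol·lol = ollol, …
Continuing: ollollolollol · lolollolollollolollol gives term 8.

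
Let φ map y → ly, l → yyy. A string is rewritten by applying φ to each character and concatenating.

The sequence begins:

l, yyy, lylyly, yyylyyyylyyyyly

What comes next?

lylylyyyylylylylyyyylylylylyyyyly

Replace each of the 15 characters of yyylyyyylyyyyly in place — ly ly ly yyy ly ly ly ly yyy ly ly ly ly yyy ly — and concatenate.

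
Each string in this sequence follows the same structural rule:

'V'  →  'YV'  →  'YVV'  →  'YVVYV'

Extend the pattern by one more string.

From term 3 onward, concatenate the last term with the second-to-last: YV·V = YVV, YVV·YV = YVVYV, …
So term 5 is YVVYV·YVV.

YVVYVYVV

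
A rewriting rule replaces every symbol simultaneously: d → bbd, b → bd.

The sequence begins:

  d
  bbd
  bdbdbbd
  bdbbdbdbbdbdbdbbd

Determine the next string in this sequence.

bdbbdbdbdbbdbdbbdbdbdbbdbdbbdbdbbdbdbdbbd

φ(bdbbdbdbbdbdbdbbd) expands symbol-by-symbol to bd bbd bd bd bbd bd bbd bd bd bbd bd bbd bd bbd bd bd bbd; joining the 17 pieces gives the next term.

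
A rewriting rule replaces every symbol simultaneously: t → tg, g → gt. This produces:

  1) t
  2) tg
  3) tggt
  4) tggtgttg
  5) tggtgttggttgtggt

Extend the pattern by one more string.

Rewriting the 16 symbols of tggtgttggttgtggt one by one yields tg gt gt tg gt tg tg gt gt tg tg gt tg gt gt tg; concatenated:

tggtgttggttgtggtgttgtggttggtgttg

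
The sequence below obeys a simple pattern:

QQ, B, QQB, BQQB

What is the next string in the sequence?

QQBBQQB

Each term (from the third on) is the two preceding terms concatenated in order: term 3 = QQ·B = QQB.
So term 5 is QQB·BQQB.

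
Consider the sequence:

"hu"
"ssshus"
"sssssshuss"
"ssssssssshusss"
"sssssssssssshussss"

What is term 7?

sssssssssssssssssshussssss

Each term wraps the previous one in sss on the left and s on the right.
From sssssssssssshussss, 2 further steps: sssssssssssshussss → ssssssssssssssshusssss → (answer).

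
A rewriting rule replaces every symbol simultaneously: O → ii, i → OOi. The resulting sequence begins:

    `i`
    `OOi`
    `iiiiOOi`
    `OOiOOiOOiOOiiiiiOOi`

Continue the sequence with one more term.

φ(OOiOOiOOiOOiiiiiOOi) expands symbol-by-symbol to ii ii OOi ii ii OOi ii ii OOi ii ii OOi OOi OOi OOi OOi ii ii OOi; joining the 19 pieces gives the next term.

iiiiOOiiiiiOOiiiiiOOiiiiiOOiOOiOOiOOiOOiiiiiOOi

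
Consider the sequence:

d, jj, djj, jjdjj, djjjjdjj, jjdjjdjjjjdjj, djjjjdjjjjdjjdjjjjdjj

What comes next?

jjdjjdjjjjdjjdjjjjdjjjjdjjdjjjjdjj

From term 3 onward, concatenate the second-to-last term with the last: d·jj = djj, jj·djj = jjdjj, …
Continuing: jjdjjdjjjjdjj · djjjjdjjjjdjjdjjjjdjj gives term 8.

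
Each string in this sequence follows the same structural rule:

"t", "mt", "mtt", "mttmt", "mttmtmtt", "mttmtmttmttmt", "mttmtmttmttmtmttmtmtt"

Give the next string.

mttmtmttmttmtmttmtmttmttmtmttmttmt

From term 3 onward, concatenate the last term with the second-to-last: mt·t = mtt, mtt·mt = mttmt, …
The next term joins mttmtmttmttmtmttmtmtt and mttmtmttmttmt.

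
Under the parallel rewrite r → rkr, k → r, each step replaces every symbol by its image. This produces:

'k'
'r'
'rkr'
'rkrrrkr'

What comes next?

Rewriting each symbol of rkrrrkr: r→rkr, k→r, r→rkr, r→rkr, r→rkr, k→r, r→rkr, which concatenates to rkr r rkr rkr rkr r rkr.

rkrrrkrrkrrkrrrkr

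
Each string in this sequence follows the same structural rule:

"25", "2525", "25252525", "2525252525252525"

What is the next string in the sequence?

25252525252525252525252525252525

Every step duplicates the string.
One more doubling of 2525252525252525 gives the answer.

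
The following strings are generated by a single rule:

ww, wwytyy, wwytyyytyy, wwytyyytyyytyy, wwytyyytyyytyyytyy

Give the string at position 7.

Every step adds ytyy to the end: s(k+1) = s(k)·ytyy.
From wwytyyytyyytyyytyy, 2 further steps: wwytyyytyyytyyytyy → wwytyyytyyytyyytyyytyy → (answer).

wwytyyytyyytyyytyyytyyytyy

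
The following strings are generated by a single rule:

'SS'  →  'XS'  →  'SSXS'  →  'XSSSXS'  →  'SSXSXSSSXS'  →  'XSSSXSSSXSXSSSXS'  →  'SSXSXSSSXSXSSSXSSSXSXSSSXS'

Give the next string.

XSSSXSSSXSXSSSXSSSXSXSSSXSXSSSXSSSXSXSSSXS

Each term (from the third on) is the two preceding terms concatenated in order: term 3 = SS·XS = SSXS.
The next term joins XSSSXSSSXSXSSSXS and SSXSXSSSXSXSSSXSSSXSXSSSXS.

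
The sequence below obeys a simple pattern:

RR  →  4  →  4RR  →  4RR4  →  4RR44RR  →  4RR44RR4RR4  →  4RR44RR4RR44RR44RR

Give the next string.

From term 3 onward, concatenate the last term with the second-to-last: 4·RR = 4RR, 4RR·4 = 4RR4, …
The next term joins 4RR44RR4RR44RR44RR and 4RR44RR4RR4.

4RR44RR4RR44RR44RR4RR44RR4RR4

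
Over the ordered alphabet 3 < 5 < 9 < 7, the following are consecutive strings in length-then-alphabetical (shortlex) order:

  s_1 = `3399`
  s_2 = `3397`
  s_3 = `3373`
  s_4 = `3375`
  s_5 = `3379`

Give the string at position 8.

3535

Advancing 3 positions from 3379 through 3379 → 3377 → 3533 reaches term 8.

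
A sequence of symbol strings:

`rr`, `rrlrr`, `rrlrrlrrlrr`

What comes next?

s(k+1) = s(k)·l·s(k) — each term doubles the last with 'l' between the halves.
Doubling rrlrrlrrlrr with 'l' between the halves:

rrlrrlrrlrrlrrlrrlrrlrr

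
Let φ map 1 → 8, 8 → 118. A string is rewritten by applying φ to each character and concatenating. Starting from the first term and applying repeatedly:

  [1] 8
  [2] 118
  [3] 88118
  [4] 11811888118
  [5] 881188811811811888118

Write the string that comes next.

1181188811811811888118881188811811811888118

Replace each of the 21 characters of 881188811811811888118 in place — 118 118 8 8 118 118 118 8 8 118 8 8 118 8 8 118 118 118 8 8 118 — and concatenate.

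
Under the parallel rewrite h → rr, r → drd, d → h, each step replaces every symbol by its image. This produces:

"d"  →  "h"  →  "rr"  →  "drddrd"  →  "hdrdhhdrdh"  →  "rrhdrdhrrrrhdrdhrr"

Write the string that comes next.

Rewriting the 18 symbols of rrhdrdhrrrrhdrdhrr one by one yields drd drd rr h drd h rr drd drd drd drd rr h drd h rr drd drd; concatenated:

drddrdrrhdrdhrrdrddrddrddrdrrhdrdhrrdrddrd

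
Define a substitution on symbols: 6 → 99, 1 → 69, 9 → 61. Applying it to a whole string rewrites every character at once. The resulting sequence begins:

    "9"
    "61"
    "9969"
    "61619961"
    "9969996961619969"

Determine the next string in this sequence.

61619961616199619969996961619961

Replace each of the 16 characters of 9969996961619969 in place — 61 61 99 61 61 61 99 61 99 69 99 69 61 61 99 61 — and concatenate.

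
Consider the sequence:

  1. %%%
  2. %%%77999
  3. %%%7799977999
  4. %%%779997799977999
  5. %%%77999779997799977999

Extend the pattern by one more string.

%%%7799977999779997799977999

Each term is the previous one with 77999 appended.
So the next term is %%%77999779997799977999·77999.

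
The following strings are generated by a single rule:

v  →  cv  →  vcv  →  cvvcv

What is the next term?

From term 3 onward, concatenate the second-to-last term with the last: v·cv = vcv, cv·vcv = cvvcv, …
So term 5 is vcv·cvvcv.

vcvcvvcv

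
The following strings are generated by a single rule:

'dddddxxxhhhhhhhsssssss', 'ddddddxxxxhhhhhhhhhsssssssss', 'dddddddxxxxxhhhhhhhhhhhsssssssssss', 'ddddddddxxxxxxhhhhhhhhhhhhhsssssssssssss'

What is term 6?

The n-th term is n+2 d's then n x's then 2n+1 h's then 2n+1 s's, where the shown terms are n = 3, 4, 5, 6.
Setting n = 8 gives 10, 8, 17, 17 characters in each block.

ddddddddddxxxxxxxxhhhhhhhhhhhhhhhhhsssssssssssssssss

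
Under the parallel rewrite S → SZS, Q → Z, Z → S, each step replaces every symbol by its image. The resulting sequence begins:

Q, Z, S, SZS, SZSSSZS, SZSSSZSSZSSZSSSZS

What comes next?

Rewriting the 17 symbols of SZSSSZSSZSSZSSSZS one by one yields SZS S SZS SZS SZS S SZS SZS S SZS SZS S SZS SZS SZS S SZS; concatenated:

SZSSSZSSZSSZSSSZSSZSSSZSSZSSSZSSZSSZSSSZS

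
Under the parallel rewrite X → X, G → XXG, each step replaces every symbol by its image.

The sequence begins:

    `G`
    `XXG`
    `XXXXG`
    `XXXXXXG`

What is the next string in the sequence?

XXXXXXXXG

Rewriting each symbol of XXXXXXG: X→X, X→X, X→X, X→X, X→X, X→X, G→XXG, which concatenates to X X X X X X XXG.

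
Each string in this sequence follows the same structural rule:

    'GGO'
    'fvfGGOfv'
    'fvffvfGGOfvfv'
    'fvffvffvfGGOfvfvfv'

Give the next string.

s(k+1) = fvf·s(k)·fv, so each term gains fvf as a prefix and fv as a suffix.
One more step from fvffvffvfGGOfvfvfv gives the answer.

fvffvffvffvfGGOfvfvfvfv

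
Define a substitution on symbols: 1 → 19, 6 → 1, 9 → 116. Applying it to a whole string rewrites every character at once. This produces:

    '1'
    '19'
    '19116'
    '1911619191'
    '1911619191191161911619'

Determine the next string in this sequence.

Replace each of the 22 characters of 1911619191191161911619 in place — 19 116 19 19 1 19 116 19 116 19 19 116 19 19 1 19 116 19 19 1 19 116 — and concatenate.

19116191911911619116191911619191191161919119116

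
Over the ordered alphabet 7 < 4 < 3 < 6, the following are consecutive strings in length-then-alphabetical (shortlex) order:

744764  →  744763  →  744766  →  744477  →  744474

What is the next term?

The successor of 744474 increments the rightmost position that isn't already 6 and resets every position after it to 7.

744473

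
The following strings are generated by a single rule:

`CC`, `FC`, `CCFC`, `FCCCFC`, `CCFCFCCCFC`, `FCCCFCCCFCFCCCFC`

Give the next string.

CCFCFCCCFCFCCCFCCCFCFCCCFC

This is a Fibonacci-style word recurrence s(k) = s(k−2)·s(k−1): e.g. CC·FC = CCFC.
The next term joins CCFCFCCCFC and FCCCFCCCFCFCCCFC.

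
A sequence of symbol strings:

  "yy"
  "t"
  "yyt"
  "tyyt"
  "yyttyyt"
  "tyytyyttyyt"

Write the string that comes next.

This is a Fibonacci-style word recurrence s(k) = s(k−2)·s(k−1): e.g. yy·t = yyt.
So term 7 is yyttyyt·tyytyyttyyt.

yyttyyttyytyyttyyt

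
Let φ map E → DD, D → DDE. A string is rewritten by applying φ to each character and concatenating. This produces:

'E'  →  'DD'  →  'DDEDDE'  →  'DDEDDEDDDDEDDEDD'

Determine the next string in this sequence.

DDEDDEDDDDEDDEDDDDEDDEDDEDDEDDDDEDDEDDDDEDDE

φ(DDEDDEDDDDEDDEDD) expands symbol-by-symbol to DDE DDE DD DDE DDE DD DDE DDE DDE DDE DD DDE DDE DD DDE DDE; joining the 16 pieces gives the next term.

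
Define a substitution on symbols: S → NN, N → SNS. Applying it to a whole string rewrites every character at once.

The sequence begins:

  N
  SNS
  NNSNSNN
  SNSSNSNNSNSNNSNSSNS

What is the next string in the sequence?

NNSNSNNNNSNSNNSNSSNSNNSNSNNSNSSNSNNSNSNNNNSNSNN

φ(SNSSNSNNSNSNNSNSSNS) expands symbol-by-symbol to NN SNS NN NN SNS NN SNS SNS NN SNS NN SNS SNS NN SNS NN NN SNS NN; joining the 19 pieces gives the next term.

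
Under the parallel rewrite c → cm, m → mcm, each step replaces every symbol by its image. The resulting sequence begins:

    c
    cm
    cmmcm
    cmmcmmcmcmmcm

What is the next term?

cmmcmmcmcmmcmmcmcmmcmcmmcmmcmcmmcm

Replace each of the 13 characters of cmmcmmcmcmmcm in place — cm mcm mcm cm mcm mcm cm mcm cm mcm mcm cm mcm — and concatenate.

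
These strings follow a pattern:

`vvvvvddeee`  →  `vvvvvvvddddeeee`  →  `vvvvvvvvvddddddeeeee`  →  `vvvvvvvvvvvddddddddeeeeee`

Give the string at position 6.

vvvvvvvvvvvvvvvddddddddddddeeeeeeee

Each string has the form v^{2n+3} d^{2n} e^{n+2} (n = 1, 2, …).
At n = 6 the blocks have lengths 15, 12, 8.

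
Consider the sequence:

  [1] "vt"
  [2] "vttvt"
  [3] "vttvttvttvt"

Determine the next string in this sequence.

vttvttvttvttvttvttvttvt

Every step duplicates the string with 't' between the halves.
One more doubling of vttvttvttvt gives the answer.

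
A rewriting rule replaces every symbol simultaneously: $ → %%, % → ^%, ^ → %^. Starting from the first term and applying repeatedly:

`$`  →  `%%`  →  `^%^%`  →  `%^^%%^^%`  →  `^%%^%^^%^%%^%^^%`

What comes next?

Rewriting the 16 symbols of ^%%^%^^%^%%^%^^% one by one yields %^ ^% ^% %^ ^% %^ %^ ^% %^ ^% ^% %^ ^% %^ %^ ^%; concatenated:

%^^%^%%^^%%^%^^%%^^%^%%^^%%^%^^%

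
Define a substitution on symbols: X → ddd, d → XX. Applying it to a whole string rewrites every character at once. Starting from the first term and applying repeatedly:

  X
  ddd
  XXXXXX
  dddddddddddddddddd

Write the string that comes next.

Applying the rule to each of the 18 symbols of dddddddddddddddddd gives the pieces XX XX XX XX XX XX XX XX XX XX XX XX XX XX XX XX XX XX, which concatenate to the answer.

XXXXXXXXXXXXXXXXXXXXXXXXXXXXXXXXXXXX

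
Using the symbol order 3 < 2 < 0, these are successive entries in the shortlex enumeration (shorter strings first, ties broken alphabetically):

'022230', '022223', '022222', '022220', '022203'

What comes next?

Treat 022203 as a base-3 numeral over the given alphabet and add one, carrying through any trailing 0's.

022202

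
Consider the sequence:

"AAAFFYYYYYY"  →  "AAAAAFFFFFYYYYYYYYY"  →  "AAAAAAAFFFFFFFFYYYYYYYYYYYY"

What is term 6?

Reading off run lengths: A runs 3, 5, 7; F runs 2, 5, 8; Y runs 6, 9, 12 — each is linear in n (n = 1, 2, …).
For term 6, n = 6, so the run lengths are 13, 17, 21.

AAAAAAAAAAAAAFFFFFFFFFFFFFFFFFYYYYYYYYYYYYYYYYYYYYY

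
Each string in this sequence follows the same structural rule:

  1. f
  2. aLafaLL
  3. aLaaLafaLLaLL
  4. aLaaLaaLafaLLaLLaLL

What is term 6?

Each term wraps the previous one in aLa on the left and aLL on the right.
From aLaaLaaLafaLLaLLaLL, 2 further steps: aLaaLaaLafaLLaLLaLL → aLaaLaaLaaLafaLLaLLaLLaLL → (answer).

aLaaLaaLaaLaaLafaLLaLLaLLaLLaLL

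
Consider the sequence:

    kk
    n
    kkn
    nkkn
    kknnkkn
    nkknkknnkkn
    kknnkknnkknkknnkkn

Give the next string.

nkknkknnkknkknnkknnkknkknnkkn

From term 3 onward, concatenate the second-to-last term with the last: kk·n = kkn, n·kkn = nkkn, …
The next term joins nkknkknnkkn and kknnkknnkknkknnkkn.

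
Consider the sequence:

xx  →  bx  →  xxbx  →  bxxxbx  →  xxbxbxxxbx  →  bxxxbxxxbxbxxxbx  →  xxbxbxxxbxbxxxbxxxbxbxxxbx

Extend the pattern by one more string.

bxxxbxxxbxbxxxbxxxbxbxxxbxbxxxbxxxbxbxxxbx

Each term (from the third on) is the two preceding terms concatenated in order: term 3 = xx·bx = xxbx.
The next term joins bxxxbxxxbxbxxxbx and xxbxbxxxbxbxxxbxxxbxbxxxbx.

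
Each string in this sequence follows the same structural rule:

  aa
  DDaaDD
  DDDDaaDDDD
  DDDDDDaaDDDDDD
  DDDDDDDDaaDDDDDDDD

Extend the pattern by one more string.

DDDDDDDDDDaaDDDDDDDDDD

s(k+1) = DD·s(k)·DD, so each term gains DD as a prefix and DD as a suffix.
So the next term is DD·DDDDDDDDaaDDDDDDDD·DD.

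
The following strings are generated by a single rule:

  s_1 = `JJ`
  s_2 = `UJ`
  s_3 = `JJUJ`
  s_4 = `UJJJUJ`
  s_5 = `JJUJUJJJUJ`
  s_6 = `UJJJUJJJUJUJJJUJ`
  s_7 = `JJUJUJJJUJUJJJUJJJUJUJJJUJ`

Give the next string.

UJJJUJJJUJUJJJUJJJUJUJJJUJUJJJUJJJUJUJJJUJ

Each term (from the third on) is the two preceding terms concatenated in order: term 3 = JJ·UJ = JJUJ.
The next term joins UJJJUJJJUJUJJJUJ and JJUJUJJJUJUJJJUJJJUJUJJJUJ.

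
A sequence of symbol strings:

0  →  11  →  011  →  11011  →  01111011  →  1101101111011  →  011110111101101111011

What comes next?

Each term (from the third on) is the two preceding terms concatenated in order: term 3 = 0·11 = 011.
Continuing: 1101101111011 · 011110111101101111011 gives term 8.

1101101111011011110111101101111011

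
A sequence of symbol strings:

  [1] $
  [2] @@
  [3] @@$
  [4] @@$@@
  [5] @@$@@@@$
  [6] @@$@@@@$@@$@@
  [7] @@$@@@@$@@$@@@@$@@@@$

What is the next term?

From term 3 onward, concatenate the last term with the second-to-last: @@·$ = @@$, @@$·@@ = @@$@@, …
Continuing: @@$@@@@$@@$@@@@$@@@@$ · @@$@@@@$@@$@@ gives term 8.

@@$@@@@$@@$@@@@$@@@@$@@$@@@@$@@$@@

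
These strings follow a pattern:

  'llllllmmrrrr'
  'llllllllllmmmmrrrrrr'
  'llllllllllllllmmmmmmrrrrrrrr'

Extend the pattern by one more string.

llllllllllllllllllmmmmmmmmrrrrrrrrrr

The n-th term is 4n+2 l's then 2n m's then 2n+2 r's (n = 1, 2, …).
At n = 4 the blocks have lengths 18, 8, 10.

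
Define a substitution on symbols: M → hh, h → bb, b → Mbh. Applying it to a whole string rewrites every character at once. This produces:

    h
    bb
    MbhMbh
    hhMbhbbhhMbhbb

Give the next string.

bbbbhhMbhbbMbhMbhbbbbhhMbhbbMbhMbh

Applying the rule to each of the 14 symbols of hhMbhbbhhMbhbb gives the pieces bb bb hh Mbh bb Mbh Mbh bb bb hh Mbh bb Mbh Mbh, which concatenate to the answer.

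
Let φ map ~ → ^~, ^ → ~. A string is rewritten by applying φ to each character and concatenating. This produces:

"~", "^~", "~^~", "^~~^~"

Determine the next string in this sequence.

Rewriting each symbol of ^~~^~: ^→~, ~→^~, ~→^~, ^→~, ~→^~, which concatenates to ~ ^~ ^~ ~ ^~.

~^~^~~^~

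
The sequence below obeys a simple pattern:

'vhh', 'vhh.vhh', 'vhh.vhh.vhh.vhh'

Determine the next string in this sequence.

vhh.vhh.vhh.vhh.vhh.vhh.vhh.vhh

Every step duplicates the string with '.' between the halves.
One more doubling of vhh.vhh.vhh.vhh gives the answer.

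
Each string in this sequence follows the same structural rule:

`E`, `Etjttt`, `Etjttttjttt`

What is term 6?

Etjttttjttttjttttjttttjttt

Each term is the previous one with tjttt appended.
From Etjttttjttt, 3 further steps: Etjttttjttt → Etjttttjttttjttt → Etjttttjttttjttttjttt → (answer).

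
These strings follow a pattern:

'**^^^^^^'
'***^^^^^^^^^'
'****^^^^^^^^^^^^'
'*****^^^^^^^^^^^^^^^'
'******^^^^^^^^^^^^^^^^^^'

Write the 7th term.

********^^^^^^^^^^^^^^^^^^^^^^^^

The n-th term is n *'s then 3n ^'s, where the shown terms are n = 2, 3, 4, 5, 6.
Setting n = 8 gives 8, 24 characters in each block.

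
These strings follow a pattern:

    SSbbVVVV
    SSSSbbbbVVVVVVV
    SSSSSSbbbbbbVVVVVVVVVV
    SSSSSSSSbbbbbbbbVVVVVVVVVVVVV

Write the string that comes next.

Term n consists of 2n S's, followed by 2n b's, followed by 3n+1 V's (n = 1, 2, …).
At n = 5 the blocks have lengths 10, 10, 16.

SSSSSSSSSSbbbbbbbbbbVVVVVVVVVVVVVVVV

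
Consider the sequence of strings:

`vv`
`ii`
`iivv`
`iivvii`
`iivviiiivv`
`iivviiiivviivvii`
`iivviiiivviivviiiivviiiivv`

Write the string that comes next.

iivviiiivviivviiiivviiiivviivviiiivviivvii

From term 3 onward, concatenate the last term with the second-to-last: ii·vv = iivv, iivv·ii = iivvii, …
So term 8 is iivviiiivviivviiiivviiiivv·iivviiiivviivvii.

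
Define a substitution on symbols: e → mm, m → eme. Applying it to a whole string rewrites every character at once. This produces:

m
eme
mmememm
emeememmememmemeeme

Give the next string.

Applying the rule to each of the 19 symbols of emeememmememmemeeme gives the pieces mm eme mm mm eme mm eme eme mm eme mm eme eme mm eme mm mm eme mm, which concatenate to the answer.

mmememmmmememmemeememmememmemeememmememmmmememm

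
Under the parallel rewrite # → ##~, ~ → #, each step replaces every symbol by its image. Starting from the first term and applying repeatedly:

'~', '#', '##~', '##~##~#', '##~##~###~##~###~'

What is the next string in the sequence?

##~##~###~##~###~##~##~###~##~###~##~##~#

Applying the rule to each of the 17 symbols of ##~##~###~##~###~ gives the pieces ##~ ##~ # ##~ ##~ # ##~ ##~ ##~ # ##~ ##~ # ##~ ##~ ##~ #, which concatenate to the answer.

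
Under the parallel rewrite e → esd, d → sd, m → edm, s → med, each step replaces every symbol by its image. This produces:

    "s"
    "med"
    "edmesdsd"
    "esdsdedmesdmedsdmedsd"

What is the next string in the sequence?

Applying the rule to each of the 21 symbols of esdsdedmesdmedsdmedsd gives the pieces esd med sd med sd esd sd edm esd med sd edm esd sd med sd edm esd sd med sd, which concatenate to the answer.

esdmedsdmedsdesdsdedmesdmedsdedmesdsdmedsdedmesdsdmedsd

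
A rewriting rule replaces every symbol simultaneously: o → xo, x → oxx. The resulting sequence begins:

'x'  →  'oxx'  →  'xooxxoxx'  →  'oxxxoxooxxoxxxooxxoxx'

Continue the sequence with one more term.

Applying the rule to each of the 21 symbols of oxxxoxooxxoxxxooxxoxx gives the pieces xo oxx oxx oxx xo oxx xo xo oxx oxx xo oxx oxx oxx xo xo oxx oxx xo oxx oxx, which concatenate to the answer.

xooxxoxxoxxxooxxxoxooxxoxxxooxxoxxoxxxoxooxxoxxxooxxoxx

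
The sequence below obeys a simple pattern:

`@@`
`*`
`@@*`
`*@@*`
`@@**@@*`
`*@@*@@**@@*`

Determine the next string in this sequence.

From term 3 onward, concatenate the second-to-last term with the last: @@·* = @@*, *·@@* = *@@*, …
Continuing: @@**@@* · *@@*@@**@@* gives term 7.

@@**@@**@@*@@**@@*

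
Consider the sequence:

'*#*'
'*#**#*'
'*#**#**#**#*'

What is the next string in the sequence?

s(k+1) = s(k)·s(k) — each term doubles the last.
Doubling *#**#**#**#*:

*#**#**#**#**#**#**#**#*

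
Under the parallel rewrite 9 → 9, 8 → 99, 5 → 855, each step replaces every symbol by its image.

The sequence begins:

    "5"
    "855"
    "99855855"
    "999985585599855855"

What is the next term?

Applying the rule to each of the 18 symbols of 999985585599855855 gives the pieces 9 9 9 9 99 855 855 99 855 855 9 9 99 855 855 99 855 855, which concatenate to the answer.

99999985585599855855999985585599855855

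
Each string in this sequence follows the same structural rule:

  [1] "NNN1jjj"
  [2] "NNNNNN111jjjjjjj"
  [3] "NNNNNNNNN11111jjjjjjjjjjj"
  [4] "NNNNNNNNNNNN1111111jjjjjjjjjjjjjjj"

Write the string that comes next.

Term n consists of 3n N's, followed by 2n-1 1's, followed by 4n-1 j's (n = 1, 2, …).
For the next term, n = 5, so the run lengths are 15, 9, 19.

NNNNNNNNNNNNNNN111111111jjjjjjjjjjjjjjjjjjj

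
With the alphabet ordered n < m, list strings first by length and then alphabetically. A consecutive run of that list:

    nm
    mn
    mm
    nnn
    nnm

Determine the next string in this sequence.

nmn

Find the rightmost character of nnm below m, bump it to the next letter, and reset everything to its right to n.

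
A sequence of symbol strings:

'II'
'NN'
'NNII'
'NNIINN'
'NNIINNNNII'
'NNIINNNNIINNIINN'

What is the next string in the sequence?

NNIINNNNIINNIINNNNIINNNNII

Each term (from the third on) is the previous term followed by the one before it: term 3 = NN·II = NNII.
The next term joins NNIINNNNIINNIINN and NNIINNNNII.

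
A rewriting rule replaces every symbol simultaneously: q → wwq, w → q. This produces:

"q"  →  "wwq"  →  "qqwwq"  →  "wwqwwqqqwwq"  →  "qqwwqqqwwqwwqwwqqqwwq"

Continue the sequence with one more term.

Replace each of the 21 characters of qqwwqqqwwqwwqwwqqqwwq in place — wwq wwq q q wwq wwq wwq q q wwq q q wwq q q wwq wwq wwq q q wwq — and concatenate.

wwqwwqqqwwqwwqwwqqqwwqqqwwqqqwwqwwqwwqqqwwq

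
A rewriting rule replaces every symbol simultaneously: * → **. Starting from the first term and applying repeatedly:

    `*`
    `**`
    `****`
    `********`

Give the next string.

Apply φ to ******** symbol by symbol: *→**, *→**, *→**, *→**, *→**, *→**, *→**, *→**; joined: ** ** ** ** ** ** ** **.

****************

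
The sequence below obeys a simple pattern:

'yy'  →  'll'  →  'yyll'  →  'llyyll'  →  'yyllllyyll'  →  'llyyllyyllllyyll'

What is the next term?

yyllllyyllllyyllyyllllyyll

This is a Fibonacci-style word recurrence s(k) = s(k−2)·s(k−1): e.g. yy·ll = yyll.
The next term joins yyllllyyll and llyyllyyllllyyll.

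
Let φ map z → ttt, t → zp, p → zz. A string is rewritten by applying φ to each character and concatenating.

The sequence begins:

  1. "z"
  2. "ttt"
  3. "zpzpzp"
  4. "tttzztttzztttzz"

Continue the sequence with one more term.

φ(tttzztttzztttzz) expands symbol-by-symbol to zp zp zp ttt ttt zp zp zp ttt ttt zp zp zp ttt ttt; joining the 15 pieces gives the next term.

zpzpzpttttttzpzpzpttttttzpzpzptttttt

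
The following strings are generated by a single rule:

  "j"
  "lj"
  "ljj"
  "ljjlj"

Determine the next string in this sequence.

From term 3 onward, concatenate the last term with the second-to-last: lj·j = ljj, ljj·lj = ljjlj, …
So term 5 is ljjlj·ljj.

ljjljljj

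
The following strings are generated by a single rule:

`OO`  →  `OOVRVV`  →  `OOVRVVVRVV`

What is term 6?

The strings grow by a fixed suffix VRVV each time.
From OOVRVVVRVV, 3 further steps: OOVRVVVRVV → OOVRVVVRVVVRVV → OOVRVVVRVVVRVVVRVV → (answer).

OOVRVVVRVVVRVVVRVVVRVV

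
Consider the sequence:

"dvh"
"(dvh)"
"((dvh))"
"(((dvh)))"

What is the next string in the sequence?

((((dvh))))

Each term wraps the previous one in ( on the left and ) on the right.
So the next term is (·(((dvh)))·).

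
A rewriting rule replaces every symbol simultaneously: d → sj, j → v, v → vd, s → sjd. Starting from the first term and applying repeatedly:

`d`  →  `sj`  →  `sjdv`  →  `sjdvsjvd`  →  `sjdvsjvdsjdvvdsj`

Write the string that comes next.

sjdvsjvdsjdvvdsjsjdvsjvdvdsjsjdv

Applying the rule to each of the 16 symbols of sjdvsjvdsjdvvdsj gives the pieces sjd v sj vd sjd v vd sj sjd v sj vd vd sj sjd v, which concatenate to the answer.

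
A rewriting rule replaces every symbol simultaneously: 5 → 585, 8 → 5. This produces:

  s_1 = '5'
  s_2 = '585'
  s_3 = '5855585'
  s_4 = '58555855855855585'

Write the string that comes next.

Replace each of the 17 characters of 58555855855855585 in place — 585 5 585 585 585 5 585 585 5 585 585 5 585 585 585 5 585 — and concatenate.

58555855855855585585558558555855855855585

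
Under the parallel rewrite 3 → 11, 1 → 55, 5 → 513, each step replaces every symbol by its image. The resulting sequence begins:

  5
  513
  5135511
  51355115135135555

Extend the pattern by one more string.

φ(51355115135135555) expands symbol-by-symbol to 513 55 11 513 513 55 55 513 55 11 513 55 11 513 513 513 513; joining the 17 pieces gives the next term.

5135511513513555551355115135511513513513513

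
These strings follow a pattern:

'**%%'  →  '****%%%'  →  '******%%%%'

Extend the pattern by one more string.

The n-th term is 2n *'s then n+1 %'s (n = 1, 2, …).
At n = 4 the blocks have lengths 8, 5.

********%%%%%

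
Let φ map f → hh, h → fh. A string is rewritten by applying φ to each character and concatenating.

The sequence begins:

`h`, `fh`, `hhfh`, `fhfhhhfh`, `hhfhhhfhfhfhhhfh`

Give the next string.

fhfhhhfhfhfhhhfhhhfhhhfhfhfhhhfh

φ(hhfhhhfhfhfhhhfh) expands symbol-by-symbol to fh fh hh fh fh fh hh fh hh fh hh fh fh fh hh fh; joining the 16 pieces gives the next term.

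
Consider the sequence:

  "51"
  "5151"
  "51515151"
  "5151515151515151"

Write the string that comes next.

51515151515151515151515151515151

Every step duplicates the string.
One more doubling of 5151515151515151 gives the answer.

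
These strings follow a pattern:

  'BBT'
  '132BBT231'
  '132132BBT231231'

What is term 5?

132132132132BBT231231231231

s(k+1) = 132·s(k)·231, so each term gains 132 as a prefix and 231 as a suffix.
From 132132BBT231231, 2 further steps: 132132BBT231231 → 132132132BBT231231231 → (answer).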